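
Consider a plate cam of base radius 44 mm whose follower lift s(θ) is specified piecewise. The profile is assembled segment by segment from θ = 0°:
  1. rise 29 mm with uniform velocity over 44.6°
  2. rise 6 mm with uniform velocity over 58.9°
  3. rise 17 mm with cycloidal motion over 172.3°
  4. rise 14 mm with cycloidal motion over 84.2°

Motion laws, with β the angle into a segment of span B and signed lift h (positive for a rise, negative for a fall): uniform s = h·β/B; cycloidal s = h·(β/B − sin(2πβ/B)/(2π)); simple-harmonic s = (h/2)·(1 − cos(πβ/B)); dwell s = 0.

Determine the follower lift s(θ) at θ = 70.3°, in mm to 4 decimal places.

seg 1 [0°–44.6°] uniform, h=29: full span → s += 29 → s = 29.0000
seg 2 [44.6°–103.5°] uniform, h=6: θ=70.3° here. β=25.7, B=58.9. 6·25.7/58.9 = 2.6180 → s = 31.6180

31.6180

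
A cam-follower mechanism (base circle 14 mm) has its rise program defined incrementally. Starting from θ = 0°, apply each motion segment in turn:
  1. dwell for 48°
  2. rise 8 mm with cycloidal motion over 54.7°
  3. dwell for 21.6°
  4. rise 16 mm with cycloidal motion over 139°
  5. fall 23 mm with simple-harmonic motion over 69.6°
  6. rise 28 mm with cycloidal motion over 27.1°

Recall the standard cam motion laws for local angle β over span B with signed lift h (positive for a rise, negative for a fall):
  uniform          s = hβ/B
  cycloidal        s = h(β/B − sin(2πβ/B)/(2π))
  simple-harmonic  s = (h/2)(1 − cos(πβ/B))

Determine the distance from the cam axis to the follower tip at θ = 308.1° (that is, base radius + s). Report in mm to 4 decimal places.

seg 1 [0°–48°] dwell: s stays 0.0000
seg 2 [48°–102.7°] cycloidal, h=8: full span → s += 8 → s = 8.0000
seg 3 [102.7°–124.3°] dwell: s stays 8.0000
seg 4 [124.3°–263.3°] cycloidal, h=16: full span → s += 16 → s = 24.0000
seg 5 [263.3°–332.9°] simple-harmonic, h=-23: θ=308.1° here. β=44.8, B=69.6. -23/2·(1 − cos(π·0.6437)) = -16.5164 → s = 7.4836
radial distance = base radius + s = 14 + 7.4836 = 21.4836

21.4836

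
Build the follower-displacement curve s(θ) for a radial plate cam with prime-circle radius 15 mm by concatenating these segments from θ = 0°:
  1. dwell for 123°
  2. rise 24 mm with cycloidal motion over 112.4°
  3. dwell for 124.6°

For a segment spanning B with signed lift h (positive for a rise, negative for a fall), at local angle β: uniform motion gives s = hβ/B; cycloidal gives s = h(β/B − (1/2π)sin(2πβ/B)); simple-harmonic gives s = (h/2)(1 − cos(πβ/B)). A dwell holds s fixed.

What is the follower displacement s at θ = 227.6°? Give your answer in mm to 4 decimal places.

seg 1 [0°–123°] dwell: s stays 0.0000
seg 2 [123°–235.4°] cycloidal, h=24: θ=227.6° here. β=104.6, B=112.4. 24·(0.9306 − sin(2π·0.9306)/(2π)) = 23.9477 → s = 23.9477

23.9477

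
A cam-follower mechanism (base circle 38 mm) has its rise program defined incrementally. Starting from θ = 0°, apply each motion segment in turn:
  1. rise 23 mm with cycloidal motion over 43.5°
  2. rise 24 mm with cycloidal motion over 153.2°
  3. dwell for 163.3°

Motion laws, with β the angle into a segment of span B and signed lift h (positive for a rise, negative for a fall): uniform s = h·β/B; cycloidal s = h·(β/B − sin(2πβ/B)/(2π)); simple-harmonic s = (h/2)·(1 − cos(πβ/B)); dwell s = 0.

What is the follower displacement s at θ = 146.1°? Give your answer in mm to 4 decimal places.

seg 1 [0°–43.5°] cycloidal, h=23: full span → s += 23 → s = 23.0000
seg 2 [43.5°–196.7°] cycloidal, h=24: θ=146.1° here. β=102.6, B=153.2. 24·(0.6697 − sin(2π·0.6697)/(2π)) = 19.4170 → s = 42.4170

42.4170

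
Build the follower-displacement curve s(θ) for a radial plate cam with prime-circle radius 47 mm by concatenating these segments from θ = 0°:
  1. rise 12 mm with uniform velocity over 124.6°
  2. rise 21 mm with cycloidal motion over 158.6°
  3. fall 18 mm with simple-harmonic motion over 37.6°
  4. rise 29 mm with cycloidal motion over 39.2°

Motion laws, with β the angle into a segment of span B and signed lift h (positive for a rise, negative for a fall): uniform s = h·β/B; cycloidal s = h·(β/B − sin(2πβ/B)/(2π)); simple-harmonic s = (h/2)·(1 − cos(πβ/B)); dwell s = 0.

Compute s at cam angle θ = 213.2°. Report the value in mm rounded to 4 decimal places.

seg 1 [0°–124.6°] uniform, h=12: full span → s += 12 → s = 12.0000
seg 2 [124.6°–283.2°] cycloidal, h=21: θ=213.2° here. β=88.6, B=158.6. 21·(0.5586 − sin(2π·0.5586)/(2π)) = 12.9351 → s = 24.9351

24.9351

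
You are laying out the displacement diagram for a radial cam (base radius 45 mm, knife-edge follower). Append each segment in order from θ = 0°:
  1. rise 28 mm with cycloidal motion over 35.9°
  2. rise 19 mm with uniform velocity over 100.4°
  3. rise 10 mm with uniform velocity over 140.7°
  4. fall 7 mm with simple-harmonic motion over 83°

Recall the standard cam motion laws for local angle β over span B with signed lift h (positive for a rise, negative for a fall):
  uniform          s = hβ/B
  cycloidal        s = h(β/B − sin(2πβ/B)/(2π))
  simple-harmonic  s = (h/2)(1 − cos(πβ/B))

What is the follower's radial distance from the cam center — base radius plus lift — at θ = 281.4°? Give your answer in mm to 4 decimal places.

seg 1 [0°–35.9°] cycloidal, h=28: full span → s += 28 → s = 28.0000
seg 2 [35.9°–136.3°] uniform, h=19: full span → s += 19 → s = 47.0000
seg 3 [136.3°–277°] uniform, h=10: full span → s += 10 → s = 57.0000
seg 4 [277°–360°] simple-harmonic, h=-7: θ=281.4° here. β=4.4, B=83. -7/2·(1 − cos(π·0.0530)) = -0.0484 → s = 56.9516
radial distance = base radius + s = 45 + 56.9516 = 101.9516

101.9516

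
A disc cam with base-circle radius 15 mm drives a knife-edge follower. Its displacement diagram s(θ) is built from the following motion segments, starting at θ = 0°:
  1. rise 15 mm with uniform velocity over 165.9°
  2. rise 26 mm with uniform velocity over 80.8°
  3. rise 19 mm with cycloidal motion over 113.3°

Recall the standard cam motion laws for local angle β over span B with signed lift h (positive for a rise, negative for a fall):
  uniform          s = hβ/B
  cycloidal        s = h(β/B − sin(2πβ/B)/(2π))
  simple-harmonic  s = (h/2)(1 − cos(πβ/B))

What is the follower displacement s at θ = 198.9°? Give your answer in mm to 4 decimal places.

seg 1 [0°–165.9°] uniform, h=15: full span → s += 15 → s = 15.0000
seg 2 [165.9°–246.7°] uniform, h=26: θ=198.9° here. β=33, B=80.8. 26·33/80.8 = 10.6188 → s = 25.6188

25.6188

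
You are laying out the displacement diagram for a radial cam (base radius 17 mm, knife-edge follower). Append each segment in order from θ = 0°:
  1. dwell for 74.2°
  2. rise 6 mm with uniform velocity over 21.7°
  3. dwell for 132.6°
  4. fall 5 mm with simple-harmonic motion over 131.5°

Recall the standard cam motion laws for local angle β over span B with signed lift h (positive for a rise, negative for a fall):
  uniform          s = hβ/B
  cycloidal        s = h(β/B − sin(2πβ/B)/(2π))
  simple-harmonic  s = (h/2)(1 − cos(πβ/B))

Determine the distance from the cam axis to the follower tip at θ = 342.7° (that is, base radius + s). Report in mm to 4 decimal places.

seg 1 [0°–74.2°] dwell: s stays 0.0000
seg 2 [74.2°–95.9°] uniform, h=6: full span → s += 6 → s = 6.0000
seg 3 [95.9°–228.5°] dwell: s stays 6.0000
seg 4 [228.5°–360°] simple-harmonic, h=-5: θ=342.7° here. β=114.2, B=131.5. -5/2·(1 − cos(π·0.8684)) = -4.7895 → s = 1.2105
radial distance = base radius + s = 17 + 1.2105 = 18.2105

18.2105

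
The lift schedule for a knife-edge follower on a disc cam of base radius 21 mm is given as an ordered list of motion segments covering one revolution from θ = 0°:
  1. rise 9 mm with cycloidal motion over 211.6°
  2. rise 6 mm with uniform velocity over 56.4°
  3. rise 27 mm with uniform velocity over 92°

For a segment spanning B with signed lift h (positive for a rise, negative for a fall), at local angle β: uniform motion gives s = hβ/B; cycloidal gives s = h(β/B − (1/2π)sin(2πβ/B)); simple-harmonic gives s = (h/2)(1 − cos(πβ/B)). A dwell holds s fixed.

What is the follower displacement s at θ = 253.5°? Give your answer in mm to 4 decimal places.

seg 1 [0°–211.6°] cycloidal, h=9: full span → s += 9 → s = 9.0000
seg 2 [211.6°–268°] uniform, h=6: θ=253.5° here. β=41.9, B=56.4. 6·41.9/56.4 = 4.4574 → s = 13.4574

13.4574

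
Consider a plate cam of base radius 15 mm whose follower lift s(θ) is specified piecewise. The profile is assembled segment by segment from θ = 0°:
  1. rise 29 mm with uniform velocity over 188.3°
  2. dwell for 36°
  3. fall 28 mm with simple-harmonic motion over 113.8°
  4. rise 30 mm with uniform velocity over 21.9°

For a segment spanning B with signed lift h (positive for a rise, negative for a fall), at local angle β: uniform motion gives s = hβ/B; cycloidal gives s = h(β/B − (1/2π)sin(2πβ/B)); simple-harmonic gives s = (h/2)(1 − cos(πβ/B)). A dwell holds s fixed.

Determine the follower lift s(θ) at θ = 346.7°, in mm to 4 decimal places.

seg 1 [0°–188.3°] uniform, h=29: full span → s += 29 → s = 29.0000
seg 2 [188.3°–224.3°] dwell: s stays 29.0000
seg 3 [224.3°–338.1°] simple-harmonic, h=-28: full span → s += -28 → s = 1.0000
seg 4 [338.1°–360°] uniform, h=30: θ=346.7° here. β=8.6, B=21.9. 30·8.6/21.9 = 11.7808 → s = 12.7808

12.7808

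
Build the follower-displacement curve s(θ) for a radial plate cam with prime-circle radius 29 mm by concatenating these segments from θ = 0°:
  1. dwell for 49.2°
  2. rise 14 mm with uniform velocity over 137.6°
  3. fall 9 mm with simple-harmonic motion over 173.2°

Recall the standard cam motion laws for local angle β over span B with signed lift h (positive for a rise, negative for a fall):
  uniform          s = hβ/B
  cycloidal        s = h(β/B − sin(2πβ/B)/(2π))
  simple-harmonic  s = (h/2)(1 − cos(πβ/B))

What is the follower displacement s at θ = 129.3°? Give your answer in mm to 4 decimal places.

seg 1 [0°–49.2°] dwell: s stays 0.0000
seg 2 [49.2°–186.8°] uniform, h=14: θ=129.3° here. β=80.1, B=137.6. 14·80.1/137.6 = 8.1497 → s = 8.1497

8.1497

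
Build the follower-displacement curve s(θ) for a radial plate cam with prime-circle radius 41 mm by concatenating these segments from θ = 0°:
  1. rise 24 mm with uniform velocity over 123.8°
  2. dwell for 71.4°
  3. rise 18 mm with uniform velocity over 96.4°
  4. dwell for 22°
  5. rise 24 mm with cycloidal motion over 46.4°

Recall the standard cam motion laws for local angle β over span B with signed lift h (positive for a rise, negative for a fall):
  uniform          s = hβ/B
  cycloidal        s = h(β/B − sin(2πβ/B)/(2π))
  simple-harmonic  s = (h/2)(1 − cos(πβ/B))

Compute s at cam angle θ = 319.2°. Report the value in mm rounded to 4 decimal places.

seg 1 [0°–123.8°] uniform, h=24: full span → s += 24 → s = 24.0000
seg 2 [123.8°–195.2°] dwell: s stays 24.0000
seg 3 [195.2°–291.6°] uniform, h=18: full span → s += 18 → s = 42.0000
seg 4 [291.6°–313.6°] dwell: s stays 42.0000
seg 5 [313.6°–360°] cycloidal, h=24: θ=319.2° here. β=5.6, B=46.4. 24·(0.1207 − sin(2π·0.1207)/(2π)) = 0.2697 → s = 42.2697

42.2697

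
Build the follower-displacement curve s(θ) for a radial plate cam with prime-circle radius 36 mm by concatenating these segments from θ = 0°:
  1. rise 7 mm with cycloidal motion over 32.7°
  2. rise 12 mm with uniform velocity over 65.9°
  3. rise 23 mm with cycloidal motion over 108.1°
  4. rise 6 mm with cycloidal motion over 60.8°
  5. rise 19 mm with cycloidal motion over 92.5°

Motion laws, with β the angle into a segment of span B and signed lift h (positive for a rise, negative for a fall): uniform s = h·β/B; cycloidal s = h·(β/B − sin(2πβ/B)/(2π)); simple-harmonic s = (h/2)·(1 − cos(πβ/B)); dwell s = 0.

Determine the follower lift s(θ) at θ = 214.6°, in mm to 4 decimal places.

seg 1 [0°–32.7°] cycloidal, h=7: full span → s += 7 → s = 7.0000
seg 2 [32.7°–98.6°] uniform, h=12: full span → s += 12 → s = 19.0000
seg 3 [98.6°–206.7°] cycloidal, h=23: full span → s += 23 → s = 42.0000
seg 4 [206.7°–267.5°] cycloidal, h=6: θ=214.6° here. β=7.9, B=60.8. 6·(0.1299 − sin(2π·0.1299)/(2π)) = 0.0838 → s = 42.0838

42.0838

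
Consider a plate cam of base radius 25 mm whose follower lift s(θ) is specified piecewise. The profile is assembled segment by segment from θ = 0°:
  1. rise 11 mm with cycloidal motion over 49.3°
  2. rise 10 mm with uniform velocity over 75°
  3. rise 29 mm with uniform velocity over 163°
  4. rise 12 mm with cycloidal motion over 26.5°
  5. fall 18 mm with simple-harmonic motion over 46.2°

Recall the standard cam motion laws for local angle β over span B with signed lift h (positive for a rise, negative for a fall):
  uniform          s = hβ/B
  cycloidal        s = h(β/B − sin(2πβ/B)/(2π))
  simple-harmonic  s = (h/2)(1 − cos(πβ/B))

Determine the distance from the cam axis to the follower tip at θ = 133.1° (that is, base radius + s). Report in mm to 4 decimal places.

seg 1 [0°–49.3°] cycloidal, h=11: full span → s += 11 → s = 11.0000
seg 2 [49.3°–124.3°] uniform, h=10: full span → s += 10 → s = 21.0000
seg 3 [124.3°–287.3°] uniform, h=29: θ=133.1° here. β=8.8, B=163. 29·8.8/163 = 1.5656 → s = 22.5656
radial distance = base radius + s = 25 + 22.5656 = 47.5656

47.5656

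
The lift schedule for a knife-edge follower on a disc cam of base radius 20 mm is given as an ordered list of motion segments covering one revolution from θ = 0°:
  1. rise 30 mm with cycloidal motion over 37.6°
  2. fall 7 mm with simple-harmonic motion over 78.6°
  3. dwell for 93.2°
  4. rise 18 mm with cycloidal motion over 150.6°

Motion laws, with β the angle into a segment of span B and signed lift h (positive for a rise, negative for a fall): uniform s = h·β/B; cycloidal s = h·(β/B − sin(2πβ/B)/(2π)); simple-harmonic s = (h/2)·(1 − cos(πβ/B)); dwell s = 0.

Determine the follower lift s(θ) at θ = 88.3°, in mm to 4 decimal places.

seg 1 [0°–37.6°] cycloidal, h=30: full span → s += 30 → s = 30.0000
seg 2 [37.6°–116.2°] simple-harmonic, h=-7: θ=88.3° here. β=50.7, B=78.6. -7/2·(1 − cos(π·0.6450)) = -5.0402 → s = 24.9598

24.9598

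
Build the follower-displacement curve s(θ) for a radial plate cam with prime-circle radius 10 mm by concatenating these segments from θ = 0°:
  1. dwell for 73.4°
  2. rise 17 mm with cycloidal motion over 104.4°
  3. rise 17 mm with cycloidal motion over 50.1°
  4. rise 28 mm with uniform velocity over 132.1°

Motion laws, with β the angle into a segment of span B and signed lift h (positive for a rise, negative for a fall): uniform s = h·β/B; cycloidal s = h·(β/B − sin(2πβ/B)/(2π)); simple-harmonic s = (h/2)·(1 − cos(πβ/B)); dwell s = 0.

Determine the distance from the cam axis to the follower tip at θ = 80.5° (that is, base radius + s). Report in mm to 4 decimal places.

seg 1 [0°–73.4°] dwell: s stays 0.0000
seg 2 [73.4°–177.8°] cycloidal, h=17: θ=80.5° here. β=7.1, B=104.4. 17·(0.0680 − sin(2π·0.0680)/(2π)) = 0.0349 → s = 0.0349
radial distance = base radius + s = 10 + 0.0349 = 10.0349

10.0349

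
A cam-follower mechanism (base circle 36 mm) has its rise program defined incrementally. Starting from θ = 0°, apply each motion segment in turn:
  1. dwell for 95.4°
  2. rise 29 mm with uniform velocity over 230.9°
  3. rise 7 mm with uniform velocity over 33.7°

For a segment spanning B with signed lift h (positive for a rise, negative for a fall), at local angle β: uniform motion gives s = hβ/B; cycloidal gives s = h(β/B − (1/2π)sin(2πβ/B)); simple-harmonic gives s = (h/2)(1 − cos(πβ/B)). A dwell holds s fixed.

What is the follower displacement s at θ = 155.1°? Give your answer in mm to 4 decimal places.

seg 1 [0°–95.4°] dwell: s stays 0.0000
seg 2 [95.4°–326.3°] uniform, h=29: θ=155.1° here. β=59.7, B=230.9. 29·59.7/230.9 = 7.4981 → s = 7.4981

7.4981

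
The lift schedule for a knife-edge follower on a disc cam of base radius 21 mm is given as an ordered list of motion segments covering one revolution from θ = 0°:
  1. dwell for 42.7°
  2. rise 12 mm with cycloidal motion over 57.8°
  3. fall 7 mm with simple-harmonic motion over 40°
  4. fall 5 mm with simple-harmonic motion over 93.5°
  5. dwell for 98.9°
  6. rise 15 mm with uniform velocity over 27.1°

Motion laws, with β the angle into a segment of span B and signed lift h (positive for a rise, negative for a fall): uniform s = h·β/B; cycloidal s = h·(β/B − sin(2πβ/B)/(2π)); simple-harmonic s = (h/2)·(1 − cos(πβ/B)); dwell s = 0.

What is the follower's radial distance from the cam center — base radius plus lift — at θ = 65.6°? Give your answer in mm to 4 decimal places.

seg 1 [0°–42.7°] dwell: s stays 0.0000
seg 2 [42.7°–100.5°] cycloidal, h=12: θ=65.6° here. β=22.9, B=57.8. 12·(0.3962 − sin(2π·0.3962)/(2π)) = 3.5951 → s = 3.5951
radial distance = base radius + s = 21 + 3.5951 = 24.5951

24.5951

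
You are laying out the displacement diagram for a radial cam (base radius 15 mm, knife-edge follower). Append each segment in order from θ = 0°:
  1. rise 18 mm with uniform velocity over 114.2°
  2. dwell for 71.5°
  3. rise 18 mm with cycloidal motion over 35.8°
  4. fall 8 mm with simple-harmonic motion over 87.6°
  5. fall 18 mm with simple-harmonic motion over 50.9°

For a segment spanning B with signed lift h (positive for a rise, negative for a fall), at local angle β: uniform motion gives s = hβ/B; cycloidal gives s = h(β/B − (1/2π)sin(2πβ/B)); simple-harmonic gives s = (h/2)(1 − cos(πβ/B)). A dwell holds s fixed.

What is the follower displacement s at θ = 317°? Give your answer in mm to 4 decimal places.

seg 1 [0°–114.2°] uniform, h=18: full span → s += 18 → s = 18.0000
seg 2 [114.2°–185.7°] dwell: s stays 18.0000
seg 3 [185.7°–221.5°] cycloidal, h=18: full span → s += 18 → s = 36.0000
seg 4 [221.5°–309.1°] simple-harmonic, h=-8: full span → s += -8 → s = 28.0000
seg 5 [309.1°–360°] simple-harmonic, h=-18: θ=317° here. β=7.9, B=50.9. -18/2·(1 − cos(π·0.1552)) = -1.0488 → s = 26.9512

26.9512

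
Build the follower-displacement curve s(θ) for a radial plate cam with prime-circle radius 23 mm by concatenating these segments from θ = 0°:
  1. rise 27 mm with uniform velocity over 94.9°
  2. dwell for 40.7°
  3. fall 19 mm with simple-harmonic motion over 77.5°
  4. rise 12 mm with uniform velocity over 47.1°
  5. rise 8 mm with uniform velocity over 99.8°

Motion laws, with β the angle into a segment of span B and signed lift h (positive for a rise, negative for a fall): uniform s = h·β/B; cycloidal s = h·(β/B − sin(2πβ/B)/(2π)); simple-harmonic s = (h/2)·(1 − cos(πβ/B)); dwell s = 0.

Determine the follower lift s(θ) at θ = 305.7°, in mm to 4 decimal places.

seg 1 [0°–94.9°] uniform, h=27: full span → s += 27 → s = 27.0000
seg 2 [94.9°–135.6°] dwell: s stays 27.0000
seg 3 [135.6°–213.1°] simple-harmonic, h=-19: full span → s += -19 → s = 8.0000
seg 4 [213.1°–260.2°] uniform, h=12: full span → s += 12 → s = 20.0000
seg 5 [260.2°–360°] uniform, h=8: θ=305.7° here. β=45.5, B=99.8. 8·45.5/99.8 = 3.6473 → s = 23.6473

23.6473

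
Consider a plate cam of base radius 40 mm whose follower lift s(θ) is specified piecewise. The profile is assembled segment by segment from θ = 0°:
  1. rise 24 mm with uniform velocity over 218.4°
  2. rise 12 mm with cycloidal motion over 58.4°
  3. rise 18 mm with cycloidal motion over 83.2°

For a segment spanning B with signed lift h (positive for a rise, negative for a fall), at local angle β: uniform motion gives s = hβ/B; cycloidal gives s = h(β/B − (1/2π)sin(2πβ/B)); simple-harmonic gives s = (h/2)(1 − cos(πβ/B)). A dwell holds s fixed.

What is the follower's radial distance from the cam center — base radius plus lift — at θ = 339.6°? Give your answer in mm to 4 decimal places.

seg 1 [0°–218.4°] uniform, h=24: full span → s += 24 → s = 24.0000
seg 2 [218.4°–276.8°] cycloidal, h=12: full span → s += 12 → s = 36.0000
seg 3 [276.8°–360°] cycloidal, h=18: θ=339.6° here. β=62.8, B=83.2. 18·(0.7548 − sin(2π·0.7548)/(2π)) = 16.4500 → s = 52.4500
radial distance = base radius + s = 40 + 52.4500 = 92.4500

92.4500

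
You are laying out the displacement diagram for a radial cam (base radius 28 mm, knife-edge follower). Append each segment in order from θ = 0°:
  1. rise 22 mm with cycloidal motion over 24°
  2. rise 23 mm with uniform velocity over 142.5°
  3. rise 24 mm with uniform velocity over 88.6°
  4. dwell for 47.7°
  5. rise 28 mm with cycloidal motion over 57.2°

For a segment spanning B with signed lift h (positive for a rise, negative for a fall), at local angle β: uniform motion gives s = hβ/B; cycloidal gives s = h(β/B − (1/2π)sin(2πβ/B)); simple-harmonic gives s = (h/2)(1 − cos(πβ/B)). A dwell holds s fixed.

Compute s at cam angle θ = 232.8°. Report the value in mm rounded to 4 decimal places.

seg 1 [0°–24°] cycloidal, h=22: full span → s += 22 → s = 22.0000
seg 2 [24°–166.5°] uniform, h=23: full span → s += 23 → s = 45.0000
seg 3 [166.5°–255.1°] uniform, h=24: θ=232.8° here. β=66.3, B=88.6. 24·66.3/88.6 = 17.9594 → s = 62.9594

62.9594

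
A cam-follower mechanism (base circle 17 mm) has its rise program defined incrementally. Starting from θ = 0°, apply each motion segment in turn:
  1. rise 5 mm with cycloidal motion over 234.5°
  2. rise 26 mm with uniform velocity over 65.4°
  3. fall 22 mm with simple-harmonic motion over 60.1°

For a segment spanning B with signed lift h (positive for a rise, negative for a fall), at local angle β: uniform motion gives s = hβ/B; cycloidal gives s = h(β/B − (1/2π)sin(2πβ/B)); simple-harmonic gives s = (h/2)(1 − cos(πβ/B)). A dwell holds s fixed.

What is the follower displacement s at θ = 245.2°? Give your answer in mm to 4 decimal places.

seg 1 [0°–234.5°] cycloidal, h=5: full span → s += 5 → s = 5.0000
seg 2 [234.5°–299.9°] uniform, h=26: θ=245.2° here. β=10.7, B=65.4. 26·10.7/65.4 = 4.2538 → s = 9.2538

9.2538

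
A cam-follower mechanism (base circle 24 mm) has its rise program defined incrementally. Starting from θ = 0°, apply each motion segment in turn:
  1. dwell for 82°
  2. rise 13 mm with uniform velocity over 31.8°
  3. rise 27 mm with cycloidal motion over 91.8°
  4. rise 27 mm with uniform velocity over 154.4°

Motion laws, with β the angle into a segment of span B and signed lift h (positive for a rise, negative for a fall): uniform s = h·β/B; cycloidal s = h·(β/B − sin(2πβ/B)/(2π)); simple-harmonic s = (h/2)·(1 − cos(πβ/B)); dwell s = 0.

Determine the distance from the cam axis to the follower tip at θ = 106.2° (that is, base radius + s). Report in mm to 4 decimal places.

seg 1 [0°–82°] dwell: s stays 0.0000
seg 2 [82°–113.8°] uniform, h=13: θ=106.2° here. β=24.2, B=31.8. 13·24.2/31.8 = 9.8931 → s = 9.8931
radial distance = base radius + s = 24 + 9.8931 = 33.8931

33.8931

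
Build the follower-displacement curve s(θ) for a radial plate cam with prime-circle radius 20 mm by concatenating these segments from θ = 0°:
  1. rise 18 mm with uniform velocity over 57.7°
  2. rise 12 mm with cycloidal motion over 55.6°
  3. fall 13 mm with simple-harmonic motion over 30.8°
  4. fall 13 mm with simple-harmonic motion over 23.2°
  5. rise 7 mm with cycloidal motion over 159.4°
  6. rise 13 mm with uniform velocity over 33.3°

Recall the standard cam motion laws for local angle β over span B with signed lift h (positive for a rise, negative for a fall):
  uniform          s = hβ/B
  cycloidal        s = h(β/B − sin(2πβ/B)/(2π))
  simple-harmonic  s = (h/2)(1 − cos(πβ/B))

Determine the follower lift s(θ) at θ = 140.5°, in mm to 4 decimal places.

seg 1 [0°–57.7°] uniform, h=18: full span → s += 18 → s = 18.0000
seg 2 [57.7°–113.3°] cycloidal, h=12: full span → s += 12 → s = 30.0000
seg 3 [113.3°–144.1°] simple-harmonic, h=-13: θ=140.5° here. β=27.2, B=30.8. -13/2·(1 − cos(π·0.8831)) = -12.5667 → s = 17.4333

17.4333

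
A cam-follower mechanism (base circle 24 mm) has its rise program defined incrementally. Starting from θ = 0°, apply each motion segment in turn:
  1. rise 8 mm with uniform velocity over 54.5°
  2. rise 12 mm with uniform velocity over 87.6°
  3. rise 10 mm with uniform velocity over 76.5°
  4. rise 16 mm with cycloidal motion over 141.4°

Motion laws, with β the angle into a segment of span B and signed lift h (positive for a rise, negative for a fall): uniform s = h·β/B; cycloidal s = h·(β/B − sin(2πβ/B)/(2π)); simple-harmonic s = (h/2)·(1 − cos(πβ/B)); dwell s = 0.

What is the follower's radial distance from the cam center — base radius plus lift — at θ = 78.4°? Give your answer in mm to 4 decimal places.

seg 1 [0°–54.5°] uniform, h=8: full span → s += 8 → s = 8.0000
seg 2 [54.5°–142.1°] uniform, h=12: θ=78.4° here. β=23.9, B=87.6. 12·23.9/87.6 = 3.2740 → s = 11.2740
radial distance = base radius + s = 24 + 11.2740 = 35.2740

35.2740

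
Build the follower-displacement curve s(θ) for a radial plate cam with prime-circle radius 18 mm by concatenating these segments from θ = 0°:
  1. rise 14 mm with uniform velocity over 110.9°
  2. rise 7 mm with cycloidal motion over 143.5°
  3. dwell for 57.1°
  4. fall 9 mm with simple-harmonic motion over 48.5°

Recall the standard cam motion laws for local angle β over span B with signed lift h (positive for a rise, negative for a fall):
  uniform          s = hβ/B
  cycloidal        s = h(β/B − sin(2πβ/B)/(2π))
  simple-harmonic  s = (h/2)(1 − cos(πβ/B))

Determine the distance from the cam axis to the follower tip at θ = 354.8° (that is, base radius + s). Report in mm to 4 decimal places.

seg 1 [0°–110.9°] uniform, h=14: full span → s += 14 → s = 14.0000
seg 2 [110.9°–254.4°] cycloidal, h=7: full span → s += 7 → s = 21.0000
seg 3 [254.4°–311.5°] dwell: s stays 21.0000
seg 4 [311.5°–360°] simple-harmonic, h=-9: θ=354.8° here. β=43.3, B=48.5. -9/2·(1 − cos(π·0.8928)) = -8.7471 → s = 12.2529
radial distance = base radius + s = 18 + 12.2529 = 30.2529

30.2529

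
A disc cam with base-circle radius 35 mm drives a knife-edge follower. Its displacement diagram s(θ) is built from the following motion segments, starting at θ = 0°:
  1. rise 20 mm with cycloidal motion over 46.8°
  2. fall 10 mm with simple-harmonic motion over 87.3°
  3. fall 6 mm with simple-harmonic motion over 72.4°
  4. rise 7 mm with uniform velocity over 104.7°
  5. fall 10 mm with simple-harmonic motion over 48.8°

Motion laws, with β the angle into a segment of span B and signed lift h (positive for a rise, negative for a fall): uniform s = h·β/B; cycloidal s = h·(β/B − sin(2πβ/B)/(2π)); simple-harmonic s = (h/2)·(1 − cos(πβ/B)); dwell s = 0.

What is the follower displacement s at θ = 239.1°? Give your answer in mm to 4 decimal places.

seg 1 [0°–46.8°] cycloidal, h=20: full span → s += 20 → s = 20.0000
seg 2 [46.8°–134.1°] simple-harmonic, h=-10: full span → s += -10 → s = 10.0000
seg 3 [134.1°–206.5°] simple-harmonic, h=-6: full span → s += -6 → s = 4.0000
seg 4 [206.5°–311.2°] uniform, h=7: θ=239.1° here. β=32.6, B=104.7. 7·32.6/104.7 = 2.1796 → s = 6.1796

6.1796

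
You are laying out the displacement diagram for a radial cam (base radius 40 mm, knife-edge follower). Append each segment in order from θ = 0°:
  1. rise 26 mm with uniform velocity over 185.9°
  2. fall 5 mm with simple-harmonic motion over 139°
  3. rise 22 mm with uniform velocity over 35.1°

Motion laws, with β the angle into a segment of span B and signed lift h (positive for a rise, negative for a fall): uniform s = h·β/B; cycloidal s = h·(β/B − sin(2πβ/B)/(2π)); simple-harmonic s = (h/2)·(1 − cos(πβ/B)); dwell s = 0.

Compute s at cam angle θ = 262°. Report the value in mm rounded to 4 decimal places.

seg 1 [0°–185.9°] uniform, h=26: full span → s += 26 → s = 26.0000
seg 2 [185.9°–324.9°] simple-harmonic, h=-5: θ=262° here. β=76.1, B=139. -5/2·(1 − cos(π·0.5475)) = -2.8715 → s = 23.1285

23.1285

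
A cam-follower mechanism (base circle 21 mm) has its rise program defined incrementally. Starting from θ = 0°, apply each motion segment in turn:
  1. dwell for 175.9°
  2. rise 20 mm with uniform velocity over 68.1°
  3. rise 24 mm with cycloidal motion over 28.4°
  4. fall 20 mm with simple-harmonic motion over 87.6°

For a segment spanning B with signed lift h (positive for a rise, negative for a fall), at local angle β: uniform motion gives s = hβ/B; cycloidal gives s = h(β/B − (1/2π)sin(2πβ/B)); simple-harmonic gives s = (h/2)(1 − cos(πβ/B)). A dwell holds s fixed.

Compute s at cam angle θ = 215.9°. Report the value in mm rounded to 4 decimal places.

seg 1 [0°–175.9°] dwell: s stays 0.0000
seg 2 [175.9°–244°] uniform, h=20: θ=215.9° here. β=40, B=68.1. 20·40/68.1 = 11.7474 → s = 11.7474

11.7474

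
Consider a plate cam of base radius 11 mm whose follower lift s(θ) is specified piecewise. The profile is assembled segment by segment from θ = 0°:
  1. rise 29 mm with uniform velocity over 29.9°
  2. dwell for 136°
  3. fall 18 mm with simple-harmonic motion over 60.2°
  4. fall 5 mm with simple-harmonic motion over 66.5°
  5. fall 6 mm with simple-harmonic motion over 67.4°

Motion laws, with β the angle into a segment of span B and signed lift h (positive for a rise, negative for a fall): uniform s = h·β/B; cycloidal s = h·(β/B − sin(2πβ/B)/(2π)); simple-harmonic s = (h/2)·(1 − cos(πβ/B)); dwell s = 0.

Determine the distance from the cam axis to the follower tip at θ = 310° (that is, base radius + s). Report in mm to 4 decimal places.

seg 1 [0°–29.9°] uniform, h=29: full span → s += 29 → s = 29.0000
seg 2 [29.9°–165.9°] dwell: s stays 29.0000
seg 3 [165.9°–226.1°] simple-harmonic, h=-18: full span → s += -18 → s = 11.0000
seg 4 [226.1°–292.6°] simple-harmonic, h=-5: full span → s += -5 → s = 6.0000
seg 5 [292.6°–360°] simple-harmonic, h=-6: θ=310° here. β=17.4, B=67.4. -6/2·(1 − cos(π·0.2582)) = -0.9338 → s = 5.0662
radial distance = base radius + s = 11 + 5.0662 = 16.0662

16.0662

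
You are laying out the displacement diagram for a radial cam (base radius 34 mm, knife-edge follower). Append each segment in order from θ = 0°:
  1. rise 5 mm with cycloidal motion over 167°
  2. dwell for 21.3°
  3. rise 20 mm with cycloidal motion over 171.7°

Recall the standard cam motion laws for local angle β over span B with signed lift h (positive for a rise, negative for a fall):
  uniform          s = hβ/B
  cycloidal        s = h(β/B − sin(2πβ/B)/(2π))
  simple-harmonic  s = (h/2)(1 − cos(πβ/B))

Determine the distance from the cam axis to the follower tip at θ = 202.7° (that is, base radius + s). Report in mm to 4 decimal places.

seg 1 [0°–167°] cycloidal, h=5: full span → s += 5 → s = 5.0000
seg 2 [167°–188.3°] dwell: s stays 5.0000
seg 3 [188.3°–360°] cycloidal, h=20: θ=202.7° here. β=14.4, B=171.7. 20·(0.0839 − sin(2π·0.0839)/(2π)) = 0.0766 → s = 5.0766
radial distance = base radius + s = 34 + 5.0766 = 39.0766

39.0766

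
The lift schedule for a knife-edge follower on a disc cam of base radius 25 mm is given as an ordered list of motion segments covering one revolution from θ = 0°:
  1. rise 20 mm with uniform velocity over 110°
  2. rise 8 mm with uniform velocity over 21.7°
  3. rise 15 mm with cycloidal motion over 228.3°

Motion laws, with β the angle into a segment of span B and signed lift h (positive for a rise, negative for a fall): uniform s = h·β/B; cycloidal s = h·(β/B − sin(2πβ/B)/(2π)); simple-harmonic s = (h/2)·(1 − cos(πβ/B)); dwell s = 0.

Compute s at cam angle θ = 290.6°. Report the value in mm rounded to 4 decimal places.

seg 1 [0°–110°] uniform, h=20: full span → s += 20 → s = 20.0000
seg 2 [110°–131.7°] uniform, h=8: full span → s += 8 → s = 28.0000
seg 3 [131.7°–360°] cycloidal, h=15: θ=290.6° here. β=158.9, B=228.3. 15·(0.6960 − sin(2π·0.6960)/(2π)) = 12.6915 → s = 40.6915

40.6915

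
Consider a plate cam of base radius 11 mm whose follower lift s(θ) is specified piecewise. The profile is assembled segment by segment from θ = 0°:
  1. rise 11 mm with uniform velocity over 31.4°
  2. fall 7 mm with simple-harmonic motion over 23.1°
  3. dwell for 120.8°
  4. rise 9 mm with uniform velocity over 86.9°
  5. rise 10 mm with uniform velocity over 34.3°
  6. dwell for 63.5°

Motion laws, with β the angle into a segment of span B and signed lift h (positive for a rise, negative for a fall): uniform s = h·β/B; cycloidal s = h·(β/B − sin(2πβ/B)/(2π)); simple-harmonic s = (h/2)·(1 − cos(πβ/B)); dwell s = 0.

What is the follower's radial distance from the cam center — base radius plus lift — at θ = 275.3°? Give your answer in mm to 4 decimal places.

seg 1 [0°–31.4°] uniform, h=11: full span → s += 11 → s = 11.0000
seg 2 [31.4°–54.5°] simple-harmonic, h=-7: full span → s += -7 → s = 4.0000
seg 3 [54.5°–175.3°] dwell: s stays 4.0000
seg 4 [175.3°–262.2°] uniform, h=9: full span → s += 9 → s = 13.0000
seg 5 [262.2°–296.5°] uniform, h=10: θ=275.3° here. β=13.1, B=34.3. 10·13.1/34.3 = 3.8192 → s = 16.8192
radial distance = base radius + s = 11 + 16.8192 = 27.8192

27.8192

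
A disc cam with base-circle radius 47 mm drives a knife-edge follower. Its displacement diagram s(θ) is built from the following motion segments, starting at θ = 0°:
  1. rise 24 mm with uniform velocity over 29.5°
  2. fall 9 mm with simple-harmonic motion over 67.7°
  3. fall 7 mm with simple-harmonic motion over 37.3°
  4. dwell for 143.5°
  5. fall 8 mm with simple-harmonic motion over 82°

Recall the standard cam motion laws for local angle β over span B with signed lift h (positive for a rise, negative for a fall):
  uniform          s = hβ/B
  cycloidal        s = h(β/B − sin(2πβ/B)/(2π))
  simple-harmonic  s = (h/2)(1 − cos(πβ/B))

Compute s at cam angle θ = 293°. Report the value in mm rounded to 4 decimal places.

seg 1 [0°–29.5°] uniform, h=24: full span → s += 24 → s = 24.0000
seg 2 [29.5°–97.2°] simple-harmonic, h=-9: full span → s += -9 → s = 15.0000
seg 3 [97.2°–134.5°] simple-harmonic, h=-7: full span → s += -7 → s = 8.0000
seg 4 [134.5°–278°] dwell: s stays 8.0000
seg 5 [278°–360°] simple-harmonic, h=-8: θ=293° here. β=15, B=82. -8/2·(1 − cos(π·0.1829)) = -0.6425 → s = 7.3575

7.3575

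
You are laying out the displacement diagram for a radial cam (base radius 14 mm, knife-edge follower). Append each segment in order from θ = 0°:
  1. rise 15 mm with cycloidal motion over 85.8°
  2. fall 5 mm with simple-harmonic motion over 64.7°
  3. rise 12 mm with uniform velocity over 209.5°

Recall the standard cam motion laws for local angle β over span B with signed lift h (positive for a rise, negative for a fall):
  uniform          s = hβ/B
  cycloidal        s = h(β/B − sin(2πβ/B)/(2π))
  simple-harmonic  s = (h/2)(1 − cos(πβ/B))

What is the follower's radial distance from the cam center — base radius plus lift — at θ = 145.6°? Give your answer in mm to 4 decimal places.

seg 1 [0°–85.8°] cycloidal, h=15: full span → s += 15 → s = 15.0000
seg 2 [85.8°–150.5°] simple-harmonic, h=-5: θ=145.6° here. β=59.8, B=64.7. -5/2·(1 − cos(π·0.9243)) = -4.9296 → s = 10.0704
radial distance = base radius + s = 14 + 10.0704 = 24.0704

24.0704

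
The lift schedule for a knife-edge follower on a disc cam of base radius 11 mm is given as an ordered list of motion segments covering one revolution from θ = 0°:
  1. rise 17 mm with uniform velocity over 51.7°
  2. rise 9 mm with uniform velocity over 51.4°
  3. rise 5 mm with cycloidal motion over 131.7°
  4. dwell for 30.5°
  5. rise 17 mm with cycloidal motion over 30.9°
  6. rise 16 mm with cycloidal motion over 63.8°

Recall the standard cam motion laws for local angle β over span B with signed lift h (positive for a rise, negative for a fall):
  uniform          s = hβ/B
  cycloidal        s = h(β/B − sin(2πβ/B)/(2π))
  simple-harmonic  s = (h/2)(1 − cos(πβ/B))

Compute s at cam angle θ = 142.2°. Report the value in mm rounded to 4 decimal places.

seg 1 [0°–51.7°] uniform, h=17: full span → s += 17 → s = 17.0000
seg 2 [51.7°–103.1°] uniform, h=9: full span → s += 9 → s = 26.0000
seg 3 [103.1°–234.8°] cycloidal, h=5: θ=142.2° here. β=39.1, B=131.7. 5·(0.2969 − sin(2π·0.2969)/(2π)) = 0.7229 → s = 26.7229

26.7229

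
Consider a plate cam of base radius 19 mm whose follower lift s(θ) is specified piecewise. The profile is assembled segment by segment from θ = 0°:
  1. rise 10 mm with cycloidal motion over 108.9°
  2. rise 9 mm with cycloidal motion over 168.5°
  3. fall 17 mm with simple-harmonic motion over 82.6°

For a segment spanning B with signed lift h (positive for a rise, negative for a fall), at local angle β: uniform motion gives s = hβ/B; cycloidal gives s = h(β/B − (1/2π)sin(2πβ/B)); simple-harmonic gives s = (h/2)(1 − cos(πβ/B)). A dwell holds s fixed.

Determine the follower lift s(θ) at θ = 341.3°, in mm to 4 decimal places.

seg 1 [0°–108.9°] cycloidal, h=10: full span → s += 10 → s = 10.0000
seg 2 [108.9°–277.4°] cycloidal, h=9: full span → s += 9 → s = 19.0000
seg 3 [277.4°–360°] simple-harmonic, h=-17: θ=341.3° here. β=63.9, B=82.6. -17/2·(1 − cos(π·0.7736)) = -14.9392 → s = 4.0608

4.0608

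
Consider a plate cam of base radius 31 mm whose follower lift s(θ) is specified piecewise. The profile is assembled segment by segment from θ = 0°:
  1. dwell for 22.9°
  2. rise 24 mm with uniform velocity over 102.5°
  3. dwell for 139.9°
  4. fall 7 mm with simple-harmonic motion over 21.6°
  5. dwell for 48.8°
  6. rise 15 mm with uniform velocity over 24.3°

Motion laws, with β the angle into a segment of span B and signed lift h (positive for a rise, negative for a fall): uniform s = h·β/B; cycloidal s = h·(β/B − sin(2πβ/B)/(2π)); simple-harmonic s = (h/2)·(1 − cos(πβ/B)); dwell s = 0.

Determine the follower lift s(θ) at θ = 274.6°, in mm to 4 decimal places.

seg 1 [0°–22.9°] dwell: s stays 0.0000
seg 2 [22.9°–125.4°] uniform, h=24: full span → s += 24 → s = 24.0000
seg 3 [125.4°–265.3°] dwell: s stays 24.0000
seg 4 [265.3°–286.9°] simple-harmonic, h=-7: θ=274.6° here. β=9.3, B=21.6. -7/2·(1 − cos(π·0.4306)) = -2.7425 → s = 21.2575

21.2575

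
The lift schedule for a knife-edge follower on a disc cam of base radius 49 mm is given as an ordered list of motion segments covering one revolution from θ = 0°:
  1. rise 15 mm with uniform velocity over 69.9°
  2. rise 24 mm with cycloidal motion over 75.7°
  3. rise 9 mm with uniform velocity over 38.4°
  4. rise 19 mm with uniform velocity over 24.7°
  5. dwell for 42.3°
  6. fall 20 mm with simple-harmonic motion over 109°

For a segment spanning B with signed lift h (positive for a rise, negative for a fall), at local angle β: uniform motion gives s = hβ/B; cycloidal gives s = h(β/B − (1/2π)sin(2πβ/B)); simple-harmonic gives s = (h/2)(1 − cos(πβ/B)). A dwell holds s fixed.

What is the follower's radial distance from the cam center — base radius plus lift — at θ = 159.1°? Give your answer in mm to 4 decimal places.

seg 1 [0°–69.9°] uniform, h=15: full span → s += 15 → s = 15.0000
seg 2 [69.9°–145.6°] cycloidal, h=24: full span → s += 24 → s = 39.0000
seg 3 [145.6°–184°] uniform, h=9: θ=159.1° here. β=13.5, B=38.4. 9·13.5/38.4 = 3.1641 → s = 42.1641
radial distance = base radius + s = 49 + 42.1641 = 91.1641

91.1641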